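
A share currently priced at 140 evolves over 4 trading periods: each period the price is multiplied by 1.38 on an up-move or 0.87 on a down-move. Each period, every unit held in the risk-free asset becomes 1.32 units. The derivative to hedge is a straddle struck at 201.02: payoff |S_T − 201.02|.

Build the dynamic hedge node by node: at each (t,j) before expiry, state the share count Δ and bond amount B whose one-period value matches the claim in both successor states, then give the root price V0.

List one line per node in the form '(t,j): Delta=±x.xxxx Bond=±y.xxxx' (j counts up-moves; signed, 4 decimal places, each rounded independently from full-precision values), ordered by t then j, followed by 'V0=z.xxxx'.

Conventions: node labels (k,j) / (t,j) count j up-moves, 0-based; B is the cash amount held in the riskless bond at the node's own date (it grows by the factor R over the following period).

(0,0): Delta=0.9661 Bond=-61.1778
(1,0): Delta=0.7049 Bond=-48.9314
(1,1): Delta=0.9881 Bond=-84.9979
(2,0): Delta=-0.9807 Bond=114.0191
(2,1): Delta=0.8465 Bond=-88.4039
(2,2): Delta=1.0000 Bond=-115.3696
(3,0): Delta=-1.0000 Bond=152.2879
(3,1): Delta=-0.9790 Bond=150.2676
(3,2): Delta=1.0000 Bond=-152.2879
(3,3): Delta=1.0000 Bond=-152.2879
V0=74.0816

Under the risk-neutral measure, an up-move has probability p* = (R−d)/(u−d) = 0.8824 and values discount at R = 1.32.
At maturity the claim pays: V(4,0)=120.8143, V(4,1)=73.7972, V(4,2)=0.7817, V(4,3)=119.0792, V(4,4)=306.7235
  t=3,j=0: stock 92.1904 → up 127.2228 (V=73.7972), down 80.2057 (V=120.8143). Price 60.0975; hedge Δ=-1.0000, bond B=152.2879.
  t=3,j=1: stock 146.2331 → up 201.8017 (V=0.7817), down 127.2228 (V=73.7972). Price 7.0998; hedge Δ=-0.9790, bond B=150.2676.
  t=3,j=2: stock 231.9559 → up 320.0992 (V=119.0792), down 201.8017 (V=0.7817). Price 79.6680; hedge Δ=1.0000, bond B=-152.2879.
  t=3,j=3: stock 367.9301 → up 507.7435 (V=306.7235), down 320.0992 (V=119.0792). Price 215.6422; hedge Δ=1.0000, bond B=-152.2879.
  t=2,j=0: stock 105.9660 → up 146.2331 (V=7.0998), down 92.1904 (V=60.0975). Price 10.1021; hedge Δ=-0.9807, bond B=114.0191.
  t=2,j=1: stock 168.0840 → up 231.9559 (V=79.6680), down 146.2331 (V=7.0998). Price 53.8868; hedge Δ=0.8465, bond B=-88.4039.
  t=2,j=2: stock 266.6160 → up 367.9301 (V=215.6422), down 231.9559 (V=79.6680). Price 151.2464; hedge Δ=1.0000, bond B=-115.3696.
  t=1,j=0: stock 121.8000 → up 168.0840 (V=53.8868), down 105.9660 (V=10.1021). Price 36.9210; hedge Δ=0.7049, bond B=-48.9314.
  t=1,j=1: stock 193.2000 → up 266.6160 (V=151.2464), down 168.0840 (V=53.8868). Price 105.9033; hedge Δ=0.9881, bond B=-84.9979.
  t=0,j=0: stock 140.0000 → up 193.2000 (V=105.9033), down 121.8000 (V=36.9210). Price 74.0816; hedge Δ=0.9661, bond B=-61.1778.
As a check, the time-0 holding Δ(0,0)·S0 + B(0,0) comes to 74.0816 — exactly V0.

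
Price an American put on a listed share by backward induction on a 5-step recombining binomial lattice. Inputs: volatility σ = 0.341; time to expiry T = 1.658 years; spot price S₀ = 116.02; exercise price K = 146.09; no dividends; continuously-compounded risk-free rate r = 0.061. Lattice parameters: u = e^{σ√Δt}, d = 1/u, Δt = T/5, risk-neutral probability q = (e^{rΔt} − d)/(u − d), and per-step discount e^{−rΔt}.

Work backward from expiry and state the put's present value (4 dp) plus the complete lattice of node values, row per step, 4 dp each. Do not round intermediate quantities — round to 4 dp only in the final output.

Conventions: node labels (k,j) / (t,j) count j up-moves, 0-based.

price = 34.5531
tree:
34.5531
50.7548 19.9337
67.7518 32.5303 8.2857
81.7185 50.7548 15.8282 1.1628
93.1951 67.7518 30.0700 2.3863 0.0000
102.6256 81.7185 50.7548 4.8972 0.0000 0.0000

Δt=0.33160, u=1.21697, d=0.82171, q=0.50276, disc=e^(-rΔt)=0.97998
k=5 terminal: V=max(K-S,0) → 102.6256 81.7185 50.7548 4.8972 0.0000 0.0000
k=4: j=0 S=52.8949 intr=93.1951 cont=90.2697 V=93.1951[EX]; j=1 S=78.3382 intr=67.7518 cont=64.8265 V=67.7518[EX]; j=2 S=116.0200 intr=30.0700 cont=27.1446 V=30.0700[EX]; j=3 S=171.8274 intr=0.0000 cont=2.3863 V=2.3863[hold]; j=4 S=254.4790 intr=0.0000 cont=0.0000 V=0.0000[hold]
k=3: j=0 S=64.3715 intr=81.7185 cont=78.7931 V=81.7185[EX]; j=1 S=95.3352 intr=50.7548 cont=47.8295 V=50.7548[EX]; j=2 S=141.1928 intr=4.8972 cont=15.8282 V=15.8282[hold]; j=3 S=209.1087 intr=0.0000 cont=1.1628 V=1.1628[hold]
k=2: j=0 S=78.3382 intr=67.7518 cont=64.8265 V=67.7518[EX]; j=1 S=116.0200 intr=30.0700 cont=32.5303 V=32.5303[hold]; j=2 S=171.8274 intr=0.0000 cont=8.2857 V=8.2857[hold]
k=1: j=0 S=95.3352 intr=50.7548 cont=49.0417 V=50.7548[EX]; j=1 S=141.1928 intr=4.8972 cont=19.9337 V=19.9337[hold]
k=0: j=0 S=116.0200 intr=30.0700 cont=34.5531 V=34.5531[hold]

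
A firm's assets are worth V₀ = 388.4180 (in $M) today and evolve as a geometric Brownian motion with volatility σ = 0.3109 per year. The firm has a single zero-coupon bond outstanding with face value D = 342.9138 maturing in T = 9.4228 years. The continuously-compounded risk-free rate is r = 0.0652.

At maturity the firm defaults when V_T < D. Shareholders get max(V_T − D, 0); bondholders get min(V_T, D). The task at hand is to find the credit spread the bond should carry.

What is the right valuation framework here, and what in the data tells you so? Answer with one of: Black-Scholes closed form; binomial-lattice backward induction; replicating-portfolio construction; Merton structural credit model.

framework: Merton structural credit model

Key observation: assets follow a GBM and default happens iff V_T < 342.9138; valuing claims on that split (equity as a call, risky debt as the residual) is the structural model's definition.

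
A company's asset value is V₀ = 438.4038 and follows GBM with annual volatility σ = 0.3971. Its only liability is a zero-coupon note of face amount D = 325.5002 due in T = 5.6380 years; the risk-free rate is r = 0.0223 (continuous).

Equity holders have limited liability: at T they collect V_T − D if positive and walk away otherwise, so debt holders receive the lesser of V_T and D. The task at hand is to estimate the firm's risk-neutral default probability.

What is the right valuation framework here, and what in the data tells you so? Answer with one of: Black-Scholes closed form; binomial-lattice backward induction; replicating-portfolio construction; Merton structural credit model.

Key observation: the asked-for credit quantity lives on the firm's capital structure — asset value, asset volatility, debt face 325.5002 — which is the structural model's domain.

framework: Merton structural credit model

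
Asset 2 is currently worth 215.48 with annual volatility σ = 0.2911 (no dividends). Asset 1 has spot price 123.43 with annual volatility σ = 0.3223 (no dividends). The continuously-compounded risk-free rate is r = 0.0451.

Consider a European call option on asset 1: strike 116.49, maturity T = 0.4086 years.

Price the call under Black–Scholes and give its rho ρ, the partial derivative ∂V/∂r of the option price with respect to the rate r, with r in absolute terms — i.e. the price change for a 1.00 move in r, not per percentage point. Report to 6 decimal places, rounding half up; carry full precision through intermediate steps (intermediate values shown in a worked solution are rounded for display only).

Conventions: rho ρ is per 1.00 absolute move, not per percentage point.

σ√T = 0.3223·√0.4086 = 0.206020
d₁ = (ln(S/K) + (r+σ²/2)T) / (σ√T) = (ln(123.43/116.49) + (0.0451+0.3223²/2)·0.4086) / 0.206020 = (0.057869 + 0.039650) / 0.206020 = 0.473346
d₂ = d₁ − σ√T = 0.473346 − 0.206020 = 0.267326
e^{−rT} = 0.981741
N(d₁) = 0.682017,  N(d₂) = 0.605391
Call price V = S·N(d₁) − K·e^{−rT}·N(d₂) = 84.181334 − 69.234314 = 14.947020
ρ = K·T·e^{−rT}·N(d₂) = 28.289141

price = 14.947020
ρ = 28.289141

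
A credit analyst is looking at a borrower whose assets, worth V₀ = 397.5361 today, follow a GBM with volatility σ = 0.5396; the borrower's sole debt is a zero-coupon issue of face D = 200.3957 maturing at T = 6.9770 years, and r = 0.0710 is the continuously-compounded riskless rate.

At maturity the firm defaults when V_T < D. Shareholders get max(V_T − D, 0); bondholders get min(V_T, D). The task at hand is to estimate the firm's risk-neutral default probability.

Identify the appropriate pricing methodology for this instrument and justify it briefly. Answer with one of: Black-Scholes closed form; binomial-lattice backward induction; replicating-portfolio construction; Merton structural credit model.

Key observation: the question is about default risk generated by asset-value dynamics against a debt face of 200.3957 — the structural framework prices exactly that.

framework: Merton structural credit model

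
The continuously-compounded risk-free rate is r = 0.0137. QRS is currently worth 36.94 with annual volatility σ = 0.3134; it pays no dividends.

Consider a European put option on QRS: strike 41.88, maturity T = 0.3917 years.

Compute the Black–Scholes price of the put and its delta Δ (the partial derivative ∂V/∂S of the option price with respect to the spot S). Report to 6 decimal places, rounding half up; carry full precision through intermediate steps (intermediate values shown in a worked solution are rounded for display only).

σ√T = 0.3134·√0.3917 = 0.196144
d₁ = (ln(S/K) + (r+σ²/2)T) / (σ√T) = (ln(36.94/41.88) + (0.0137+0.3134²/2)·0.3917) / 0.196144 = (-0.125513 + 0.024603) / 0.196144 = -0.514472
d₂ = d₁ − σ√T = -0.514472 − 0.196144 = -0.710617
e^{−rT} = 0.994648
N(−d₁) = 0.696539,  N(−d₂) = 0.761339
Put price V = K·e^{−rT}·N(−d₂) − S·N(−d₁) = 31.714235 − 25.730153 = 5.984082
Δ = −N(−d₁) = -0.696539

price = 5.984082
Δ = -0.696539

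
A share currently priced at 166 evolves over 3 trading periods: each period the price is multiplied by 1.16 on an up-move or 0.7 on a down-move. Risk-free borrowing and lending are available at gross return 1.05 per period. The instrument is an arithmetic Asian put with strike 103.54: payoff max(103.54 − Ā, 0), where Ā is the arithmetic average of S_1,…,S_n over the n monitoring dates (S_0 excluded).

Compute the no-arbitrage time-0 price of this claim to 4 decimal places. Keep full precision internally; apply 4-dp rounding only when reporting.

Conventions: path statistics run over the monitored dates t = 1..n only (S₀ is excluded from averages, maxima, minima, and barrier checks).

price = 0.4557

With p* = (R−d)/(u−d) = 0.7609, sum probability × payoff across the paths and divide by R^3.
Enumerate all 2^3 = 8 price paths (U = up ×1.16, D = down ×0.7); each path with k up-moves has probability p*^k·(1−p*)^(3−k).
DDD: Ā=84.8260, payoff=18.7140, prob=0.013674
UDD: Ā=140.5688, payoff=0.0000, prob=0.043509
DUD: Ā=115.1155, payoff=0.0000, prob=0.043509
UUD: Ā=190.7628, payoff=0.0000, prob=0.138438
DDU: Ā=97.2981, payoff=6.2419, prob=0.043509
UDU: Ā=161.2369, payoff=0.0000, prob=0.138438
DUU: Ā=135.7836, payoff=0.0000, prob=0.138438
UUU: Ā=225.0128, payoff=0.0000, prob=0.440485
Price = Σ prob·payoff / R^3 = 0.527478 / 1.157625 = 0.4557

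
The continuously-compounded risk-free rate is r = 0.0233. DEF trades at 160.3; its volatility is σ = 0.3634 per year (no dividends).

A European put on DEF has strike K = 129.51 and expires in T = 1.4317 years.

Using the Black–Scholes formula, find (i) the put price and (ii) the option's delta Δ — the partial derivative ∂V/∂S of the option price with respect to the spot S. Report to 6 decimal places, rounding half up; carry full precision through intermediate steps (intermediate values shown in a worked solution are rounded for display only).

σ√T = 0.3634·√1.4317 = 0.434821
d₁ = (ln(S/K) + (r+σ²/2)T) / (σ√T) = (ln(160.3/129.51) + (0.0233+0.3634²/2)·1.4317) / 0.434821 = (0.213289 + 0.127893) / 0.434821 = 0.784649
d₂ = d₁ − σ√T = 0.784649 − 0.434821 = 0.349828
e^{−rT} = 0.967192
N(−d₁) = 0.216330,  N(−d₂) = 0.363234
Put price V = K·e^{−rT}·N(−d₂) − S·N(−d₁) = 45.499034 − 34.677628 = 10.821407
Δ = −N(−d₁) = -0.216330

price = 10.821407
Δ = -0.216330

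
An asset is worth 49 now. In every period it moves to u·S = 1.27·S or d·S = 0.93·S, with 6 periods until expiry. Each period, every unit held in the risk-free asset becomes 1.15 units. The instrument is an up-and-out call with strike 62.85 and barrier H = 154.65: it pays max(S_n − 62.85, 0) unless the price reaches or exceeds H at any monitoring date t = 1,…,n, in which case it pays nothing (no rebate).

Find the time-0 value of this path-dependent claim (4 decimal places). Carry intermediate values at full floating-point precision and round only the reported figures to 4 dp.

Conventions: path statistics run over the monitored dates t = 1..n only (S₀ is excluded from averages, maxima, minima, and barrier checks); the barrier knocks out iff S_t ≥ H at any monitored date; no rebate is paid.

price = 16.1437

No-arbitrage gives p* = (R−d)/(u−d) = 0.6471: enumerate every path, weight its payoff by its p*-probability, and discount by R^6.
Enumerate all 2^6 = 64 price paths (U = up ×1.27, D = down ×0.93); each path with k up-moves has probability p*^k·(1−p*)^(6−k).
DDDDDD: M=45.5700, payoff=0.0000, prob=0.001933
UDDDDD: M=62.2300, payoff=0.0000, prob=0.003544
DUDDDD: M=57.8739, payoff=0.0000, prob=0.003544
UUDDDD: M=79.0321, payoff=0.0000, prob=0.006497
DDUDDD: M=53.8227, payoff=0.0000, prob=0.003544
UDUDDD: M=73.4999, payoff=0.0000, prob=0.006497
DUUDDD: M=73.4999, payoff=0.0000, prob=0.006497
UUUDDD: M=100.3708, payoff=17.8839, prob=0.011911
DDDUDD: M=50.0551, payoff=0.0000, prob=0.003544
UDDUDD: M=68.3549, payoff=0.0000, prob=0.006497
DUDUDD: M=68.3549, payoff=0.0000, prob=0.006497
UUDUDD: M=93.3448, payoff=17.8839, prob=0.011911
DDUUDD: M=68.3549, payoff=0.0000, prob=0.006497
UDUUDD: M=93.3448, payoff=17.8839, prob=0.011911
DUUUDD: M=93.3448, payoff=17.8839, prob=0.011911
UUUUDD: M=127.4709, payoff=47.3996, prob=0.021836
DDDDUD: M=46.5513, payoff=0.0000, prob=0.003544
UDDDUD: M=63.5700, payoff=0.0000, prob=0.006497
DUDDUD: M=63.5700, payoff=0.0000, prob=0.006497
UUDDUD: M=86.8107, payoff=17.8839, prob=0.011911
DDUDUD: M=63.5700, payoff=0.0000, prob=0.006497
UDUDUD: M=86.8107, payoff=17.8839, prob=0.011911
DUUDUD: M=86.8107, payoff=17.8839, prob=0.011911
UUUDUD: M=118.5479, payoff=47.3996, prob=0.021836
DDDUUD: M=63.5700, payoff=0.0000, prob=0.006497
UDDUUD: M=86.8107, payoff=17.8839, prob=0.011911
DUDUUD: M=86.8107, payoff=17.8839, prob=0.011911
UUDUUD: M=118.5479, payoff=47.3996, prob=0.021836
DDUUUD: M=86.8107, payoff=17.8839, prob=0.011911
UDUUUD: M=118.5479, payoff=47.3996, prob=0.021836
DUUUUD: M=118.5479, payoff=47.3996, prob=0.021836
UUUUUD: M=161.8880, payoff=0.0000, prob=0.040033
DDDDDU: M=45.5700, payoff=0.0000, prob=0.003544
UDDDDU: M=62.2300, payoff=0.0000, prob=0.006497
DUDDDU: M=59.1201, payoff=0.0000, prob=0.006497
UUDDDU: M=80.7339, payoff=17.8839, prob=0.011911
DDUDDU: M=59.1201, payoff=0.0000, prob=0.006497
UDUDDU: M=80.7339, payoff=17.8839, prob=0.011911
DUUDDU: M=80.7339, payoff=17.8839, prob=0.011911
UUUDDU: M=110.2496, payoff=47.3996, prob=0.021836
DDDUDU: M=59.1201, payoff=0.0000, prob=0.006497
UDDUDU: M=80.7339, payoff=17.8839, prob=0.011911
DUDUDU: M=80.7339, payoff=17.8839, prob=0.011911
UUDUDU: M=110.2496, payoff=47.3996, prob=0.021836
DDUUDU: M=80.7339, payoff=17.8839, prob=0.011911
UDUUDU: M=110.2496, payoff=47.3996, prob=0.021836
DUUUDU: M=110.2496, payoff=47.3996, prob=0.021836
UUUUDU: M=150.5558, payoff=87.7058, prob=0.040033
DDDDUU: M=59.1201, payoff=0.0000, prob=0.006497
UDDDUU: M=80.7339, payoff=17.8839, prob=0.011911
DUDDUU: M=80.7339, payoff=17.8839, prob=0.011911
UUDDUU: M=110.2496, payoff=47.3996, prob=0.021836
DDUDUU: M=80.7339, payoff=17.8839, prob=0.011911
UDUDUU: M=110.2496, payoff=47.3996, prob=0.021836
DUUDUU: M=110.2496, payoff=47.3996, prob=0.021836
UUUDUU: M=150.5558, payoff=87.7058, prob=0.040033
DDDUUU: M=80.7339, payoff=17.8839, prob=0.011911
UDDUUU: M=110.2496, payoff=47.3996, prob=0.021836
DUDUUU: M=110.2496, payoff=47.3996, prob=0.021836
UUDUUU: M=150.5558, payoff=87.7058, prob=0.040033
DDUUUU: M=110.2496, payoff=47.3996, prob=0.021836
UDUUUU: M=150.5558, payoff=87.7058, prob=0.040033
DUUUUU: M=150.5558, payoff=87.7058, prob=0.040033
UUUUUU: M=205.5978, payoff=0.0000, prob=0.073394
Price = Σ prob·payoff / R^6 = 37.341464 / 2.313061 = 16.1437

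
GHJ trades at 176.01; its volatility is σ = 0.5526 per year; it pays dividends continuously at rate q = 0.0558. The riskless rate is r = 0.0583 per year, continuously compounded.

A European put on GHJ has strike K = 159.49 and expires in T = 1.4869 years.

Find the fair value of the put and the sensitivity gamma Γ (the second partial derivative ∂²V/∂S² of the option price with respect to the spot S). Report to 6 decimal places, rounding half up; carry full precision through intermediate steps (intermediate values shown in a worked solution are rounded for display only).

price = 33.235180
Γ = 0.002747

σ√T = 0.5526·√1.4869 = 0.673832
d₁ = (ln(S/K) + (r−q+σ²/2)T) / (σ√T) = (ln(176.01/159.49) + (0.0583−0.0558+0.5526²/2)·1.4869) / 0.673832 = (0.098560 + 0.230742) / 0.673832 = 0.488700
d₂ = d₁ − σ√T = 0.488700 − 0.673832 = -0.185132
e^{−rT} = 0.916965
e^{−qT} = 0.920380
N(−d₁) = 0.312527,  N(−d₂) = 0.573437
Put price V = K·e^{−rT}·N(−d₂) − S·e^{−qT}·N(−d₁) = 83.863323 − 50.628143 = 33.235180
φ(d₁) = (1/√(2π))·e^{−d₁²/2} = 0.354038
Γ = e^{−qT}·φ(d₁) / (S·σ·√T) = 0.002747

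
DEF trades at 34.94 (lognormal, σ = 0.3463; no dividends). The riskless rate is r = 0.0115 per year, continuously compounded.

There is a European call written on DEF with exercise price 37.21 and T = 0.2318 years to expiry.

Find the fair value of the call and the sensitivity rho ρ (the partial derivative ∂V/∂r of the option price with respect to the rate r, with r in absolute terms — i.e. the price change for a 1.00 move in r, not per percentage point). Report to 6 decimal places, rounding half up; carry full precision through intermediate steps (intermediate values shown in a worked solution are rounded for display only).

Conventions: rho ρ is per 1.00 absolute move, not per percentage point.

price = 1.462320
ρ = 2.823222

σ√T = 0.3463·√0.2318 = 0.166728
d₁ = (ln(S/K) + (r+σ²/2)T) / (σ√T) = (ln(34.94/37.21) + (0.0115+0.3463²/2)·0.2318) / 0.166728 = (-0.062945 + 0.016565) / 0.166728 = -0.278179
d₂ = d₁ − σ√T = -0.278179 − 0.166728 = -0.444908
e^{−rT} = 0.997338
N(d₁) = 0.390437,  N(d₂) = 0.328193
Call price V = S·N(d₁) − K·e^{−rT}·N(d₂) = 13.641879 − 12.179559 = 1.462320
ρ = K·T·e^{−rT}·N(d₂) = 2.823222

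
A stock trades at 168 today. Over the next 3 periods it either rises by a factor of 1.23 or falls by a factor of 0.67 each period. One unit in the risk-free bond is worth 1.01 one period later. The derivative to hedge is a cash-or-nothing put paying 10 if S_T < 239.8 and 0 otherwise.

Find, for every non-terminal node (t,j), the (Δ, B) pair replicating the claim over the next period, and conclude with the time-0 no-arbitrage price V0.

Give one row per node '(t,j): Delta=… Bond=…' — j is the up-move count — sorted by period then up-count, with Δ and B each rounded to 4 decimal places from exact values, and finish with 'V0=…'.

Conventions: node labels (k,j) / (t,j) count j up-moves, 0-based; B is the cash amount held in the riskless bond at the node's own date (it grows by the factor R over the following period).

Risk-neutral probability p* = (R−d)/(u−d) = (1.01−0.67)/(1.23−0.67) = 0.6071.
Payoffs at expiry: V(3,0)=10.0000, V(3,1)=10.0000, V(3,2)=10.0000, V(3,3)=0.0000
(2,0): S=75.4152. Δ = (V_up−V_dn)/(S_up−S_dn) = (10.0000−10.0000)/(92.7607−50.5282) = 0.0000. V = [p*·10.0000 + (1−p*)·10.0000]/1.01 = 9.9010. B = V − Δ·S = 9.9010.
(2,1): S=138.4488. Δ = (V_up−V_dn)/(S_up−S_dn) = (10.0000−10.0000)/(170.2920−92.7607) = 0.0000. V = [p*·10.0000 + (1−p*)·10.0000]/1.01 = 9.9010. B = V − Δ·S = 9.9010.
(2,2): S=254.1672. Δ = (V_up−V_dn)/(S_up−S_dn) = (0.0000−10.0000)/(312.6257−170.2920) = -0.0703. V = [p*·0.0000 + (1−p*)·10.0000]/1.01 = 3.8897. B = V − Δ·S = 21.7468.
(1,0): S=112.5600. Δ = (V_up−V_dn)/(S_up−S_dn) = (9.9010−9.9010)/(138.4488−75.4152) = 0.0000. V = [p*·9.9010 + (1−p*)·9.9010]/1.01 = 9.8030. B = V − Δ·S = 9.8030.
(1,1): S=206.6400. Δ = (V_up−V_dn)/(S_up−S_dn) = (3.8897−9.9010)/(254.1672−138.4488) = -0.0519. V = [p*·3.8897 + (1−p*)·9.9010]/1.01 = 6.1894. B = V − Δ·S = 16.9239.
(0,0): S=168.0000. Δ = (V_up−V_dn)/(S_up−S_dn) = (6.1894−9.8030)/(206.6400−112.5600) = -0.0384. V = [p*·6.1894 + (1−p*)·9.8030]/1.01 = 7.5337. B = V − Δ·S = 13.9865.
Check: Δ(0,0)·S0 + B(0,0) = 7.5337 = V0.

(0,0): Delta=-0.0384 Bond=13.9865
(1,0): Delta=0.0000 Bond=9.8030
(1,1): Delta=-0.0519 Bond=16.9239
(2,0): Delta=0.0000 Bond=9.9010
(2,1): Delta=0.0000 Bond=9.9010
(2,2): Delta=-0.0703 Bond=21.7468
V0=7.5337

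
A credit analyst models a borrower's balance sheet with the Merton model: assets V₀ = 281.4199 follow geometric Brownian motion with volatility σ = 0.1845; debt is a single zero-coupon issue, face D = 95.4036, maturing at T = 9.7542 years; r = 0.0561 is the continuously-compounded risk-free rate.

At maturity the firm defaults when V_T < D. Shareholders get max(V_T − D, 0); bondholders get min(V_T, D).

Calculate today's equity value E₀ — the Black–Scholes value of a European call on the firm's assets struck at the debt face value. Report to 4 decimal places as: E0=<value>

E0=226.2712

Apply the equity-as-call identities (strike 95.4036, horizon 9.7542 years):
d₁ = [ln(V₀/D) + (r + σ²/2)T] / (σ√T)
   = [ln(281.4199/95.4036) + (0.0561 + 0.5·0.1845²)·9.7542] / (0.1845·√9.7542)
   = [1.081732 + 0.713228] / 0.576225 = 3.115032
d₂ = d₁ − σ√T = 3.115032 − 0.576225 = 2.538807
N(d₁) = 0.999080,  N(d₂) = 0.994438,  e^(−rT) = 0.578561
E₀ = V₀·N(d₁) − D·e^(−rT)·N(d₂)
   = 281.4199·0.999080 − 95.4036·0.578561·0.994438 = 226.271240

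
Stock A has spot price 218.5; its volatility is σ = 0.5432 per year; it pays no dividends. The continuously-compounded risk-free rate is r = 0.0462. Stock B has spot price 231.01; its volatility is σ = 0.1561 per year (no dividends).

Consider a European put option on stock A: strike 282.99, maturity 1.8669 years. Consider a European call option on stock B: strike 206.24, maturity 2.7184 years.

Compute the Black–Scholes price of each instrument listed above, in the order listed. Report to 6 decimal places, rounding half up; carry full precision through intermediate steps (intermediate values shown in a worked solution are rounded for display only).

price(stock A put K=282.99) = 91.511462
price(stock B call K=206.24) = 54.111459

[stock A put K=282.99]
σ√T = 0.5432·√1.8669 = 0.742199
d₁ = (ln(S/K) + (r+σ²/2)T) / (σ√T) = (ln(218.5/282.99) + (0.0462+0.5432²/2)·1.8669) / 0.742199 = (-0.258626 + 0.361680) / 0.742199 = 0.138851
d₂ = d₁ − σ√T = 0.138851 − 0.742199 = -0.603348
e^{−rT} = 0.917364
N(−d₁) = 0.444784,  N(−d₂) = 0.726861
price = K·e^{−rT}·N(−d₂) − S·N(−d₁) = 188.696782 − 97.185320 = 91.511462
[stock B call K=206.24]
σ√T = 0.1561·√2.7184 = 0.257371
d₁ = (ln(S/K) + (r+σ²/2)T) / (σ√T) = (ln(231.01/206.24) + (0.0462+0.1561²/2)·2.7184) / 0.257371 = (0.113420 + 0.158710) / 0.257371 = 1.057347
d₂ = d₁ − σ√T = 1.057347 − 0.257371 = 0.799976
e^{−rT} = 0.881976
N(d₁) = 0.854823,  N(d₂) = 0.788138
price = S·N(d₁) − K·e^{−rT}·N(d₂) = 197.472751 − 143.361292 = 54.111459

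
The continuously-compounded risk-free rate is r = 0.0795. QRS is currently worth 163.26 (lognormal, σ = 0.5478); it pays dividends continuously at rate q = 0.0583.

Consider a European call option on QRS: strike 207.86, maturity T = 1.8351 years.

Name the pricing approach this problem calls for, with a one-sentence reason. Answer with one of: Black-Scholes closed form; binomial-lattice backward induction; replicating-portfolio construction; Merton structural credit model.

Key observation: a European claim on QRS (strike 207.86) — a lognormal (GBM) underlying with constant rate and volatility — has an exact closed-form value; no lattice or capital structure is involved.

framework: Black-Scholes closed form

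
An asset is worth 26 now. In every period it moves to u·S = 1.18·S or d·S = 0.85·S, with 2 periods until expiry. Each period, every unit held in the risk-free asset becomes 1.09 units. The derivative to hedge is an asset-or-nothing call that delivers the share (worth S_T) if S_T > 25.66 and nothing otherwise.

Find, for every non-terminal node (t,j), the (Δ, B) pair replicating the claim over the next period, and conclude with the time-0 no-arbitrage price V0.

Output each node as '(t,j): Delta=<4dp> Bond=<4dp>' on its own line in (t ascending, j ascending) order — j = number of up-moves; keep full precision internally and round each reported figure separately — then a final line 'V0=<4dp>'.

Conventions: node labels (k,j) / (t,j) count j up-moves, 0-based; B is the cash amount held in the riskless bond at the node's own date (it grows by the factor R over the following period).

(0,0): Delta=1.5478 Bond=-15.4190
(1,0): Delta=3.5758 Bond=-61.6244
(1,1): Delta=1.0000 Bond=0.0000
V0=24.8240

No-arbitrage ⇒ martingale measure with p* = (R−d)/(u−d) = 0.7273.
At maturity the claim pays: V(2,0)=0.0000, V(2,1)=26.0780, V(2,2)=36.2024
(1,0): S=22.1000. Δ = (V_up−V_dn)/(S_up−S_dn) = (26.0780−0.0000)/(26.0780−18.7850) = 3.5758. V = [p*·26.0780 + (1−p*)·0.0000]/1.09 = 17.3998. B = V − Δ·S = -61.6244.
(1,1): S=30.6800. Δ = (V_up−V_dn)/(S_up−S_dn) = (36.2024−26.0780)/(36.2024−26.0780) = 1.0000. V = [p*·36.2024 + (1−p*)·26.0780]/1.09 = 30.6800. B = V − Δ·S = 0.0000.
(0,0): S=26.0000. Δ = (V_up−V_dn)/(S_up−S_dn) = (30.6800−17.3998)/(30.6800−22.1000) = 1.5478. V = [p*·30.6800 + (1−p*)·17.3998]/1.09 = 24.8240. B = V − Δ·S = -15.4190.
Check: Δ(0,0)·S0 + B(0,0) = 24.8240 = V0.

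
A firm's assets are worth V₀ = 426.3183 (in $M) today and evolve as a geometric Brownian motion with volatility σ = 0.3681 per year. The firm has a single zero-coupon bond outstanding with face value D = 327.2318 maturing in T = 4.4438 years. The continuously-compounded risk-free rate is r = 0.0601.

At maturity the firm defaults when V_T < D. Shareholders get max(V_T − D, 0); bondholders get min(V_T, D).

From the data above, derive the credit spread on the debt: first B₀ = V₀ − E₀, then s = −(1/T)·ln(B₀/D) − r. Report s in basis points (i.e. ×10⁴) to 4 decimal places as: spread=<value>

spread=345.1869

Equity is a call on the firm's assets struck at D = 327.2318:
d₁ = [ln(V₀/D) + (r + σ²/2)T] / (σ√T)
   = [ln(426.3183/327.2318) + (0.0601 + 0.5·0.3681²)·4.4438] / (0.3681·√4.4438)
   = [0.264517 + 0.568135] / 0.775967 = 1.073051
d₂ = d₁ − σ√T = 1.073051 − 0.775967 = 0.297085
N(d₁) = 0.858376,  N(d₂) = 0.616799,  e^(−rT) = 0.765618
E₀ = V₀·N(d₁) − D·e^(−rT)·N(d₂)
   = 426.3183·0.858376 − 327.2318·0.765618·0.616799 = 211.411970
B₀ = V₀ − E₀ = 426.3183 − 211.411970 = 214.906330
spread = −(1/T)·ln(B₀/D) − r = −(1/4.4438)·ln(214.906330/327.2318) − 0.0601 = 0.03451869
in basis points: 0.03451869 × 10⁴ = 345.1869 bp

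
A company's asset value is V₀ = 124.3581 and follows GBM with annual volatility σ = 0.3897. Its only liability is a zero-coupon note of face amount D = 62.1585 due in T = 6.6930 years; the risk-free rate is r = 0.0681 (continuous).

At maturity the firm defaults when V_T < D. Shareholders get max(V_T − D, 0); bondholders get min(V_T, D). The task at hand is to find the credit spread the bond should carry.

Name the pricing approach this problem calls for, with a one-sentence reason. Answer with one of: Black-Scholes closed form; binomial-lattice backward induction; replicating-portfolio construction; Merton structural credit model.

Key observation: assets follow a GBM and default happens iff V_T < 62.1585; valuing claims on that split (equity as a call, risky debt as the residual) is the structural model's definition.

framework: Merton structural credit model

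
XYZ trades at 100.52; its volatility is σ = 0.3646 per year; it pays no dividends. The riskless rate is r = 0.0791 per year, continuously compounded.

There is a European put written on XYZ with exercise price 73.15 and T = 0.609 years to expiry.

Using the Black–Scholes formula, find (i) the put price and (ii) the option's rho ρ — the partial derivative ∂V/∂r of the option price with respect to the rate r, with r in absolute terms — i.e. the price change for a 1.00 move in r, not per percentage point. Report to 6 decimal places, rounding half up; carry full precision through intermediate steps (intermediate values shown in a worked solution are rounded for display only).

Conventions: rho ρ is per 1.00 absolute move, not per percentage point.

σ√T = 0.3646·√0.609 = 0.284528
d₁ = (ln(S/K) + (r+σ²/2)T) / (σ√T) = (ln(100.52/73.15) + (0.0791+0.3646²/2)·0.609) / 0.284528 = (0.317845 + 0.088650) / 0.284528 = 1.428662
d₂ = d₁ − σ√T = 1.428662 − 0.284528 = 1.144134
e^{−rT} = 0.952970
N(−d₁) = 0.076551,  N(−d₂) = 0.126284
Put price V = K·e^{−rT}·N(−d₂) − S·N(−d₁) = 8.803231 − 7.694876 = 1.108355
ρ = −K·T·e^{−rT}·N(−d₂) = -5.361168

price = 1.108355
ρ = -5.361168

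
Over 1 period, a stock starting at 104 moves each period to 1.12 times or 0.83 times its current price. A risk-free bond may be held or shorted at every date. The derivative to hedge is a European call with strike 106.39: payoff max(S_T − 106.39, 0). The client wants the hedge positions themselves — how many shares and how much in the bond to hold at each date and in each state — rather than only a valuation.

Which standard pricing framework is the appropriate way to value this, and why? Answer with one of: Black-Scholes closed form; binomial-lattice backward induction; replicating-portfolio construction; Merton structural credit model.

framework: replicating-portfolio construction

Key observation: a price alone would not answer the question — the per-node share/bond construction on the spot-104, 1.12/0.83 tree is required, and only the replicating-portfolio method yields it.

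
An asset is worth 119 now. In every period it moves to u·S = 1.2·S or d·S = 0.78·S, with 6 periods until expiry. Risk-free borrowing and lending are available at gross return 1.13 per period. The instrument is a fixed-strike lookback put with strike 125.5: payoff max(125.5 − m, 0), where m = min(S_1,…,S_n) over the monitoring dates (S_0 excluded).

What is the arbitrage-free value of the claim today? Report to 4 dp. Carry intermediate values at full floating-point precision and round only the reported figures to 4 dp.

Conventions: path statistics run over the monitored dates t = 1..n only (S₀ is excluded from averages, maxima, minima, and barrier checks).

price = 4.8156

With p* = (R−d)/(u−d) = 0.8333, sum probability × payoff across the paths and divide by R^6.
Enumerate all 2^6 = 64 price paths (U = up ×1.2, D = down ×0.78); each path with k up-moves has probability p*^k·(1−p*)^(6−k).
DDDDDD: m=26.7988, payoff=98.7012, prob=0.000021
UDDDDD: m=41.2288, payoff=84.2712, prob=0.000107
DUDDDD: m=41.2288, payoff=84.2712, prob=0.000107
UUDDDD: m=63.4290, payoff=62.0710, prob=0.000536
DDUDDD: m=41.2288, payoff=84.2712, prob=0.000107
UDUDDD: m=63.4290, payoff=62.0710, prob=0.000536
DUUDDD: m=63.4290, payoff=62.0710, prob=0.000536
UUUDDD: m=97.5831, payoff=27.9169, prob=0.002679
DDDUDD: m=41.2288, payoff=84.2712, prob=0.000107
UDDUDD: m=63.4290, payoff=62.0710, prob=0.000536
DUDUDD: m=63.4290, payoff=62.0710, prob=0.000536
UUDUDD: m=97.5831, payoff=27.9169, prob=0.002679
DDUUDD: m=63.4290, payoff=62.0710, prob=0.000536
UDUUDD: m=97.5831, payoff=27.9169, prob=0.002679
DUUUDD: m=92.8200, payoff=32.6800, prob=0.002679
UUUUDD: m=142.8000, payoff=0.0000, prob=0.013396
DDDDUD: m=41.2288, payoff=84.2712, prob=0.000107
UDDDUD: m=63.4290, payoff=62.0710, prob=0.000536
DUDDUD: m=63.4290, payoff=62.0710, prob=0.000536
UUDDUD: m=97.5831, payoff=27.9169, prob=0.002679
DDUDUD: m=63.4290, payoff=62.0710, prob=0.000536
UDUDUD: m=97.5831, payoff=27.9169, prob=0.002679
DUUDUD: m=92.8200, payoff=32.6800, prob=0.002679
UUUDUD: m=142.8000, payoff=0.0000, prob=0.013396
DDDUUD: m=56.4717, payoff=69.0283, prob=0.000536
UDDUUD: m=86.8795, payoff=38.6205, prob=0.002679
DUDUUD: m=86.8795, payoff=38.6205, prob=0.002679
UUDUUD: m=133.6608, payoff=0.0000, prob=0.013396
DDUUUD: m=72.3996, payoff=53.1004, prob=0.002679
UDUUUD: m=111.3840, payoff=14.1160, prob=0.013396
DUUUUD: m=92.8200, payoff=32.6800, prob=0.013396
UUUUUD: m=142.8000, payoff=0.0000, prob=0.066980
DDDDDU: m=34.3574, payoff=91.1426, prob=0.000107
UDDDDU: m=52.8575, payoff=72.6425, prob=0.000536
DUDDDU: m=52.8575, payoff=72.6425, prob=0.000536
UUDDDU: m=81.3192, payoff=44.1808, prob=0.002679
DDUDDU: m=52.8575, payoff=72.6425, prob=0.000536
UDUDDU: m=81.3192, payoff=44.1808, prob=0.002679
DUUDDU: m=81.3192, payoff=44.1808, prob=0.002679
UUUDDU: m=125.1065, payoff=0.3935, prob=0.013396
DDDUDU: m=52.8575, payoff=72.6425, prob=0.000536
UDDUDU: m=81.3192, payoff=44.1808, prob=0.002679
DUDUDU: m=81.3192, payoff=44.1808, prob=0.002679
UUDUDU: m=125.1065, payoff=0.3935, prob=0.013396
DDUUDU: m=72.3996, payoff=53.1004, prob=0.002679
UDUUDU: m=111.3840, payoff=14.1160, prob=0.013396
DUUUDU: m=92.8200, payoff=32.6800, prob=0.013396
UUUUDU: m=142.8000, payoff=0.0000, prob=0.066980
DDDDUU: m=44.0479, payoff=81.4521, prob=0.000536
UDDDUU: m=67.7660, payoff=57.7340, prob=0.002679
DUDDUU: m=67.7660, payoff=57.7340, prob=0.002679
UUDDUU: m=104.2554, payoff=21.2446, prob=0.013396
DDUDUU: m=67.7660, payoff=57.7340, prob=0.002679
UDUDUU: m=104.2554, payoff=21.2446, prob=0.013396
DUUDUU: m=92.8200, payoff=32.6800, prob=0.013396
UUUDUU: m=142.8000, payoff=0.0000, prob=0.066980
DDDUUU: m=56.4717, payoff=69.0283, prob=0.002679
UDDUUU: m=86.8795, payoff=38.6205, prob=0.013396
DUDUUU: m=86.8795, payoff=38.6205, prob=0.013396
UUDUUU: m=133.6608, payoff=0.0000, prob=0.066980
DDUUUU: m=72.3996, payoff=53.1004, prob=0.013396
UDUUUU: m=111.3840, payoff=14.1160, prob=0.066980
DUUUUU: m=92.8200, payoff=32.6800, prob=0.066980
UUUUUU: m=142.8000, payoff=0.0000, prob=0.334898
Price = Σ prob·payoff / R^6 = 10.025761 / 2.081952 = 4.8156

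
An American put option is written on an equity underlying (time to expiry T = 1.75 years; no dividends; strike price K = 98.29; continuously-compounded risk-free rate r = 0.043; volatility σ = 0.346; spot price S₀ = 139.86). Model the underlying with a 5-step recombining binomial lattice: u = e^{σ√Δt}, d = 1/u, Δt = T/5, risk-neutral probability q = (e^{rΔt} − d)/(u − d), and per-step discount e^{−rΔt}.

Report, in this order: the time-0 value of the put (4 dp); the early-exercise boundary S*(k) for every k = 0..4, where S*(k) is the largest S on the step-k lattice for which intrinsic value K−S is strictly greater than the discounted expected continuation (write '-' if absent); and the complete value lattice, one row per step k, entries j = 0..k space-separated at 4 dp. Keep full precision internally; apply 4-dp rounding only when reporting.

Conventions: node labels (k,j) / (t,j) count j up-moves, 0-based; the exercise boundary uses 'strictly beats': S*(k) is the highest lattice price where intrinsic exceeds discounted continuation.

price = 5.2592
boundary = - - - - 61.6736
tree:
5.2592
8.9767 1.4882
14.9462 2.9381 0.0000
24.0271 5.8004 0.0000 0.0000
36.6164 11.4512 0.0000 0.0000 0.0000
48.0325 22.6071 0.0000 0.0000 0.0000 0.0000

Δt=0.35000, u=1.22715, d=0.81489, q=0.48579, disc=e^(-rΔt)=0.98506
k=5 terminal: V=max(K-S,0) → 48.0325 22.6071 0.0000 0.0000 0.0000 0.0000
k=4: j=0 S=61.6736 intr=36.6164 cont=35.1482 V=36.6164[EX]; j=1 S=92.8745 intr=5.4155 cont=11.4512 V=11.4512[hold]; j=2 S=139.8600 intr=0.0000 cont=0.0000 V=0.0000[hold]; j=3 S=210.6156 intr=0.0000 cont=0.0000 V=0.0000[hold]; j=4 S=317.1667 intr=0.0000 cont=0.0000 V=0.0000[hold]  S*(4)=61.6736
k=3: j=0 S=75.6829 intr=22.6071 cont=24.0271 V=24.0271[hold]; j=1 S=113.9712 intr=0.0000 cont=5.8004 V=5.8004[hold]; j=2 S=171.6295 intr=0.0000 cont=0.0000 V=0.0000[hold]; j=3 S=258.4574 intr=0.0000 cont=0.0000 V=0.0000[hold]  S*(3)=-
k=2: j=0 S=92.8745 intr=5.4155 cont=14.9462 V=14.9462[hold]; j=1 S=139.8600 intr=0.0000 cont=2.9381 V=2.9381[hold]; j=2 S=210.6156 intr=0.0000 cont=0.0000 V=0.0000[hold]  S*(2)=-
k=1: j=0 S=113.9712 intr=0.0000 cont=8.9767 V=8.9767[hold]; j=1 S=171.6295 intr=0.0000 cont=1.4882 V=1.4882[hold]  S*(1)=-
k=0: j=0 S=139.8600 intr=0.0000 cont=5.2592 V=5.2592[hold]  S*(0)=-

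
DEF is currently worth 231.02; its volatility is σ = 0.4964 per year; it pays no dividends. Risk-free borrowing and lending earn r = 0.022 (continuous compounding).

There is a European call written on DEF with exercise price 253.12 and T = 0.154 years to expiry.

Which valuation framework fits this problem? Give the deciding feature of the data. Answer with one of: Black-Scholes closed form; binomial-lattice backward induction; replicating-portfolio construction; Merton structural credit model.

Key observation: the instrument is a plain European call (strike 253.12) on a lognormal asset; the exact continuous-time formula applies directly.

framework: Black-Scholes closed form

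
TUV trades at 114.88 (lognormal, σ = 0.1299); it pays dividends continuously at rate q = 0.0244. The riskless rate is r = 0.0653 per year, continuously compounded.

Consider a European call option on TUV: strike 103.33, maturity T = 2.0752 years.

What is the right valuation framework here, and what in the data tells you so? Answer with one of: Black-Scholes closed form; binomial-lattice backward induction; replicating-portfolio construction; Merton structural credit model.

Key observation: a European claim on TUV (strike 103.33) — a lognormal (GBM) underlying with constant rate and volatility — has an exact closed-form value; no lattice or capital structure is involved.

framework: Black-Scholes closed form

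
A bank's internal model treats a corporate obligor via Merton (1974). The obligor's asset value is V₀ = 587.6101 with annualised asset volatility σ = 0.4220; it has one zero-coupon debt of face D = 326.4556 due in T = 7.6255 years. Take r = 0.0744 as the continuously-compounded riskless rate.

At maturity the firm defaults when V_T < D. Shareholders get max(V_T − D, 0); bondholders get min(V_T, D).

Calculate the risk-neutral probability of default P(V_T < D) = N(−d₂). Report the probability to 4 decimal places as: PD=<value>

Work the structural quantities from V₀ = 587.6101 against face 326.4556:
d₁ = [ln(V₀/D) + (r + σ²/2)T] / (σ√T)
   = [ln(587.6101/326.4556) + (0.0744 + 0.5·0.4220²)·7.6255] / (0.4220·√7.6255)
   = [0.587770 + 1.246327] / 1.165324 = 1.573894
d₂ = d₁ − σ√T = 1.573894 − 1.165324 = 0.408571
risk-neutral PD = N(−d₂) = N(-0.408571) = 0.341427

PD=0.3414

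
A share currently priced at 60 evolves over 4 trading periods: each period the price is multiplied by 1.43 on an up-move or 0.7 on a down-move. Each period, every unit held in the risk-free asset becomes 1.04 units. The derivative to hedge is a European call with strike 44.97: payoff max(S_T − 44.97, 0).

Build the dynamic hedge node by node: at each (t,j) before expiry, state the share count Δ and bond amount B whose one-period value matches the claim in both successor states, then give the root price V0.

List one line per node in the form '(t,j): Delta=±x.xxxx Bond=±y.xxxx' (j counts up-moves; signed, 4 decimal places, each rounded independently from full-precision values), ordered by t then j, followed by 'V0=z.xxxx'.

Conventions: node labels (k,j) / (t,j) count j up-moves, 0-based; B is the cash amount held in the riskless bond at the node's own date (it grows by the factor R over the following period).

(0,0): Delta=0.8277 Bond=-22.2011
(1,0): Delta=0.6375 Bond=-15.0994
(1,1): Delta=0.9345 Bond=-32.2538
(2,0): Delta=0.3161 Bond=-6.2557
(2,1): Delta=0.8179 Bond=-26.5405
(2,2): Delta=1.0000 Bond=-41.5773
(3,0): Delta=0.0000 Bond=0.0000
(3,1): Delta=0.4936 Bond=-13.9687
(3,2): Delta=1.0000 Bond=-43.2404
(3,3): Delta=1.0000 Bond=-43.2404
V0=27.4616

The replicating-portfolio and risk-neutral prices coincide; use p* = (1.04−0.7)/(1.43−0.7) = 0.4658 for the latter.
Expiry values: V(4,0)=0.0000, V(4,1)=0.0000, V(4,2)=15.1501, V(4,3)=77.8467, V(4,4)=205.9270
(3,0): S=20.5800. Δ = (V_up−V_dn)/(S_up−S_dn) = (0.0000−0.0000)/(29.4294−14.4060) = 0.0000. V = [p*·0.0000 + (1−p*)·0.0000]/1.04 = 0.0000. B = V − Δ·S = 0.0000.
(3,1): S=42.0420. Δ = (V_up−V_dn)/(S_up−S_dn) = (15.1501−0.0000)/(60.1201−29.4294) = 0.4936. V = [p*·15.1501 + (1−p*)·0.0000]/1.04 = 6.7848. B = V − Δ·S = -13.9687.
(3,2): S=85.8858. Δ = (V_up−V_dn)/(S_up−S_dn) = (77.8467−15.1501)/(122.8167−60.1201) = 1.0000. V = [p*·77.8467 + (1−p*)·15.1501]/1.04 = 42.6454. B = V − Δ·S = -43.2404.
(3,3): S=175.4524. Δ = (V_up−V_dn)/(S_up−S_dn) = (205.9270−77.8467)/(250.8970−122.8167) = 1.0000. V = [p*·205.9270 + (1−p*)·77.8467]/1.04 = 132.2120. B = V − Δ·S = -43.2404.
(2,0): S=29.4000. Δ = (V_up−V_dn)/(S_up−S_dn) = (6.7848−0.0000)/(42.0420−20.5800) = 0.3161. V = [p*·6.7848 + (1−p*)·0.0000]/1.04 = 3.0385. B = V − Δ·S = -6.2557.
(2,1): S=60.0600. Δ = (V_up−V_dn)/(S_up−S_dn) = (42.6454−6.7848)/(85.8858−42.0420) = 0.8179. V = [p*·42.6454 + (1−p*)·6.7848]/1.04 = 22.5837. B = V − Δ·S = -26.5405.
(2,2): S=122.6940. Δ = (V_up−V_dn)/(S_up−S_dn) = (132.2120−42.6454)/(175.4524−85.8858) = 1.0000. V = [p*·132.2120 + (1−p*)·42.6454]/1.04 = 81.1167. B = V − Δ·S = -41.5773.
(1,0): S=42.0000. Δ = (V_up−V_dn)/(S_up−S_dn) = (22.5837−3.0385)/(60.0600−29.4000) = 0.6375. V = [p*·22.5837 + (1−p*)·3.0385]/1.04 = 11.6747. B = V − Δ·S = -15.0994.
(1,1): S=85.8000. Δ = (V_up−V_dn)/(S_up−S_dn) = (81.1167−22.5837)/(122.6940−60.0600) = 0.9345. V = [p*·81.1167 + (1−p*)·22.5837]/1.04 = 47.9285. B = V − Δ·S = -32.2538.
(0,0): S=60.0000. Δ = (V_up−V_dn)/(S_up−S_dn) = (47.9285−11.6747)/(85.8000−42.0000) = 0.8277. V = [p*·47.9285 + (1−p*)·11.6747]/1.04 = 27.4616. B = V − Δ·S = -22.2011.
Verification: the root portfolio costs Δ(0,0)·S0 + B(0,0) = 27.4616, matching V0.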